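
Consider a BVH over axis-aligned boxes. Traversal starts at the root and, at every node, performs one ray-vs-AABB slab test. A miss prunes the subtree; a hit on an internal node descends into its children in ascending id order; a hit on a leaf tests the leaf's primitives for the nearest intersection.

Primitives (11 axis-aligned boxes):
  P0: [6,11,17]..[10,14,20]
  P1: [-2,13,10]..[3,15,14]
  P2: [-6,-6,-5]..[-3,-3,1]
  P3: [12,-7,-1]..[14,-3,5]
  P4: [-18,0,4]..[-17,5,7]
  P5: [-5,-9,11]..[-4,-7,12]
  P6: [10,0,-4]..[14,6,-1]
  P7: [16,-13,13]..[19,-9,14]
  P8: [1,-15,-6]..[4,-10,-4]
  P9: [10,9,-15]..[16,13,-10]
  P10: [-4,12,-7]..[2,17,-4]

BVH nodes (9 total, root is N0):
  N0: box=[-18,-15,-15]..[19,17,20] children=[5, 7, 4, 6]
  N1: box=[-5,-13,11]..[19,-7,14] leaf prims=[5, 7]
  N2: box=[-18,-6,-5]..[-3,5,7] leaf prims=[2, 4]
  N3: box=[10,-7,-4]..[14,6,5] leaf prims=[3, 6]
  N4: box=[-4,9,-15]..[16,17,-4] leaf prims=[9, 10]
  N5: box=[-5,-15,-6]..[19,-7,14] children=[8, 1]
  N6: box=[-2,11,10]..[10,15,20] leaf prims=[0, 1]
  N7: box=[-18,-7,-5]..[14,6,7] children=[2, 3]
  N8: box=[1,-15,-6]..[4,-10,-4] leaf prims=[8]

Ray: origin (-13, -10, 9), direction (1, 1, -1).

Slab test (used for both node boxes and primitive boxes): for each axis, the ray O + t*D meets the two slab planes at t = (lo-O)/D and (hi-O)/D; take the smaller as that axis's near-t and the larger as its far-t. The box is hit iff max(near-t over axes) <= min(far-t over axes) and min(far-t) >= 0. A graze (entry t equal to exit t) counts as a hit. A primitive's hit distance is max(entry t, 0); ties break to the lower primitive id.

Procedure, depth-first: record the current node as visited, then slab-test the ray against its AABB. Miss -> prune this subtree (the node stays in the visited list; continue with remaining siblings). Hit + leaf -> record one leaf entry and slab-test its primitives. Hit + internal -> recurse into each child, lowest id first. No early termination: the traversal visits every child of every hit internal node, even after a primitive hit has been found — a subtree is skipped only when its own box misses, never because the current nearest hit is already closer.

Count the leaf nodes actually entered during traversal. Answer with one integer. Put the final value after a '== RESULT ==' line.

Walk:
N0 x:[-5,32] y:[-5,27] z:[-11,24] -> hit [-5,24], descend [4, 5, 6, 7]
  N4 x:[9,29] y:[19,27] z:[13,24] -> hit [19,24] leaf, test {P9@t=23, P10(miss)}
  N5 x:[8,32] y:[-5,3] z:[-5,15] -> miss, prune
  N6 x:[11,23] y:[21,25] z:[-11,-1] -> miss, prune
  N7 x:[-5,27] y:[3,16] z:[2,14] -> hit [3,14], descend [2, 3]
    N2 x:[-5,10] y:[4,15] z:[2,14] -> hit [4,10] leaf, test {P2(miss), P4(miss)}
    N3 x:[23,27] y:[3,16] z:[4,13] -> miss, prune

Visited [0, 4, 5, 6, 7, 2, 3]. Tests: 7 box, 2 leaf. Nearest: P9.

== RESULT ==
2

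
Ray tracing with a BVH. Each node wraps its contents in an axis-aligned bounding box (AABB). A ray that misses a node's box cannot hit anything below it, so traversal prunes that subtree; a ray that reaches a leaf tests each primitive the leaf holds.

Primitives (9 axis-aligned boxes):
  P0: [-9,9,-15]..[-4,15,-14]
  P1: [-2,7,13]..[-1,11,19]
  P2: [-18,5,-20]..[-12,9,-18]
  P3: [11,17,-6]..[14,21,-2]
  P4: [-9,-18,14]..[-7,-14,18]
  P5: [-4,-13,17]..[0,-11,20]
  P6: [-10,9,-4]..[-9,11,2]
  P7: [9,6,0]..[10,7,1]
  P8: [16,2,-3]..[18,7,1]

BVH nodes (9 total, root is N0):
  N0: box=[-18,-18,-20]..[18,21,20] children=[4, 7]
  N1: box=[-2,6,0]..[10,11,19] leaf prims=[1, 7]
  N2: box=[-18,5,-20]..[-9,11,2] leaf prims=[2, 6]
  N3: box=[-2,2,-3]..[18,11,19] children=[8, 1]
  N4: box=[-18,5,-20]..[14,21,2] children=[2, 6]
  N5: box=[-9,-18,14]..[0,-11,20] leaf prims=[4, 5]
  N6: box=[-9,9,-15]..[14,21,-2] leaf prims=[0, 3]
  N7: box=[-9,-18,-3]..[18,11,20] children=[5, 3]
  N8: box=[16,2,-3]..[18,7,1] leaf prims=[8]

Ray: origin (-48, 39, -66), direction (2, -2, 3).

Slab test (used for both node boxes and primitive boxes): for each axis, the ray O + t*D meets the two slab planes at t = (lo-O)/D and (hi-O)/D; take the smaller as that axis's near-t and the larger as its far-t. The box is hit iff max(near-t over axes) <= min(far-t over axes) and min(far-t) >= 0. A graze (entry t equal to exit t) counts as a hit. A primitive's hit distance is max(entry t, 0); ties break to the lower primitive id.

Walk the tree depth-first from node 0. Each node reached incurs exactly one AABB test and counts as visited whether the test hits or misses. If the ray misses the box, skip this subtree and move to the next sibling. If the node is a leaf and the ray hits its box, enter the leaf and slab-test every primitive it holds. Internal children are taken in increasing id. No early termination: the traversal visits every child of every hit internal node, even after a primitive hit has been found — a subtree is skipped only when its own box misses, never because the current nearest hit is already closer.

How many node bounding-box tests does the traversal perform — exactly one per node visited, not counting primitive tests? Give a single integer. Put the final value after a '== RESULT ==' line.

Trace the traversal:
N0 x:[15,33] y:[9,57/2] z:[46/3,86/3] -> hit [46/3,57/2], descend [4, 7]
  N4 x:[15,31] y:[9,17] z:[46/3,68/3] -> hit [46/3,17], descend [2, 6]
    N2 x:[15,39/2] y:[14,17] z:[46/3,68/3] -> hit [46/3,17] leaf, test {P2@t=46/3, P6(miss)}
    N6 x:[39/2,31] y:[9,15] z:[17,64/3] -> miss, prune
  N7 x:[39/2,33] y:[14,57/2] z:[21,86/3] -> hit [21,57/2], descend [3, 5]
    N3 x:[23,33] y:[14,37/2] z:[21,85/3] -> miss, prune
    N5 x:[39/2,24] y:[25,57/2] z:[80/3,86/3] -> miss, prune

order=[0, 4, 2, 6, 7, 3, 5]  |boxes|=7  |leaves|=1  hit=P2

== RESULT ==
7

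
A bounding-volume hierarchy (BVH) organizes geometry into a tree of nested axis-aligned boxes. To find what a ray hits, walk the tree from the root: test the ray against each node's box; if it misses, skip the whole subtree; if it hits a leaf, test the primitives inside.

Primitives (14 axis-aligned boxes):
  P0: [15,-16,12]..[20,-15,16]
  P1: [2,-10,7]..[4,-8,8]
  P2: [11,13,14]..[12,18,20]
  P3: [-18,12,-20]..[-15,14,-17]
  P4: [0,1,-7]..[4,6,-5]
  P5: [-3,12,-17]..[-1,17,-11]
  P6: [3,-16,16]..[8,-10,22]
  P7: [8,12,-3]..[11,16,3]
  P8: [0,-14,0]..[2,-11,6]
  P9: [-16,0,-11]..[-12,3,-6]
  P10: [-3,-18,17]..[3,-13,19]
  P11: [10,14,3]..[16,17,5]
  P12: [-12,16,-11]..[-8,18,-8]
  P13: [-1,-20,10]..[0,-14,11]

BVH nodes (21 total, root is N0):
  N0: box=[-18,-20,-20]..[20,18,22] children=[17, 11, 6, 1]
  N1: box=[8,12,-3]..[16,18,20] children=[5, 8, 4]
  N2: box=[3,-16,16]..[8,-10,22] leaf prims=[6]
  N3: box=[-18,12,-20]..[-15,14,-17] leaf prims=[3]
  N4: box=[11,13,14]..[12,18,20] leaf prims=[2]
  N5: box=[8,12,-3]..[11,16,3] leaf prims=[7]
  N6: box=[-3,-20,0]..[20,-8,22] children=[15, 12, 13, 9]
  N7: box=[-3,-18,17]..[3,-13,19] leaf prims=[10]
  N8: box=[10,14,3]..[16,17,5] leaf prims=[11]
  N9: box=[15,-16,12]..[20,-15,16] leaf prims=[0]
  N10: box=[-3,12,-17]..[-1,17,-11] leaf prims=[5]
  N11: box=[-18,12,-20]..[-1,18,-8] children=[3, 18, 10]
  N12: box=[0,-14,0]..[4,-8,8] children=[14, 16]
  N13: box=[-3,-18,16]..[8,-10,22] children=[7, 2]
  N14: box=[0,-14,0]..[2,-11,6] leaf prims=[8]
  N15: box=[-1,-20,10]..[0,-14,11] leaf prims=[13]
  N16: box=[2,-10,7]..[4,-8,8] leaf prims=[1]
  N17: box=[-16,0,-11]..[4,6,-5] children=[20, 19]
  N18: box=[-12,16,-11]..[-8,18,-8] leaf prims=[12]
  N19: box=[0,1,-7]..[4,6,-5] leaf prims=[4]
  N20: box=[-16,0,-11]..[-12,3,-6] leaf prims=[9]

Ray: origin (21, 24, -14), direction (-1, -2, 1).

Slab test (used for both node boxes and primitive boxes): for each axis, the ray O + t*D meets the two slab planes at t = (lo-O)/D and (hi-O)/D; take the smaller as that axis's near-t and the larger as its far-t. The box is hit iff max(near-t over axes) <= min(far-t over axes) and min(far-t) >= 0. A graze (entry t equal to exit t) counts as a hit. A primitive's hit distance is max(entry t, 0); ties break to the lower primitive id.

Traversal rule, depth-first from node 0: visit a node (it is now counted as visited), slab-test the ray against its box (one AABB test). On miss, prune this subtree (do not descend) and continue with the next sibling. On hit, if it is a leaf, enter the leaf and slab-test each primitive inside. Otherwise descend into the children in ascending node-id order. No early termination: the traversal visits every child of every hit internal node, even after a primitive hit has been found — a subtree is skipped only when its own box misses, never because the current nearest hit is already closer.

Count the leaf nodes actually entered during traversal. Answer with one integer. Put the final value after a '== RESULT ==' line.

Walk:
N0 x:[1,39] y:[3,22] z:[-6,36] -> hit [3,22], descend [1, 6, 11, 17]
  N1 x:[5,13] y:[3,6] z:[11,34] -> miss, prune
  N6 x:[1,24] y:[16,22] z:[14,36] -> hit [16,22], descend [9, 12, 13, 15]
    N9 x:[1,6] y:[39/2,20] z:[26,30] -> miss, prune
    N12 x:[17,21] y:[16,19] z:[14,22] -> hit [17,19], descend [14, 16]
      N14 x:[19,21] y:[35/2,19] z:[14,20] -> hit [19,19] leaf, test {P8@t=19}
      N16 x:[17,19] y:[16,17] z:[21,22] -> miss, prune
    N13 x:[13,24] y:[17,21] z:[30,36] -> miss, prune
    N15 x:[21,22] y:[19,22] z:[24,25] -> miss, prune
  N11 x:[22,39] y:[3,6] z:[-6,6] -> miss, prune
  N17 x:[17,37] y:[9,12] z:[3,9] -> miss, prune

11 AABB tests over nodes [0, 1, 6, 9, 12, 14, 16, 13, 15, 11, 17]; 1 leaf entered; closest P8.

== RESULT ==
1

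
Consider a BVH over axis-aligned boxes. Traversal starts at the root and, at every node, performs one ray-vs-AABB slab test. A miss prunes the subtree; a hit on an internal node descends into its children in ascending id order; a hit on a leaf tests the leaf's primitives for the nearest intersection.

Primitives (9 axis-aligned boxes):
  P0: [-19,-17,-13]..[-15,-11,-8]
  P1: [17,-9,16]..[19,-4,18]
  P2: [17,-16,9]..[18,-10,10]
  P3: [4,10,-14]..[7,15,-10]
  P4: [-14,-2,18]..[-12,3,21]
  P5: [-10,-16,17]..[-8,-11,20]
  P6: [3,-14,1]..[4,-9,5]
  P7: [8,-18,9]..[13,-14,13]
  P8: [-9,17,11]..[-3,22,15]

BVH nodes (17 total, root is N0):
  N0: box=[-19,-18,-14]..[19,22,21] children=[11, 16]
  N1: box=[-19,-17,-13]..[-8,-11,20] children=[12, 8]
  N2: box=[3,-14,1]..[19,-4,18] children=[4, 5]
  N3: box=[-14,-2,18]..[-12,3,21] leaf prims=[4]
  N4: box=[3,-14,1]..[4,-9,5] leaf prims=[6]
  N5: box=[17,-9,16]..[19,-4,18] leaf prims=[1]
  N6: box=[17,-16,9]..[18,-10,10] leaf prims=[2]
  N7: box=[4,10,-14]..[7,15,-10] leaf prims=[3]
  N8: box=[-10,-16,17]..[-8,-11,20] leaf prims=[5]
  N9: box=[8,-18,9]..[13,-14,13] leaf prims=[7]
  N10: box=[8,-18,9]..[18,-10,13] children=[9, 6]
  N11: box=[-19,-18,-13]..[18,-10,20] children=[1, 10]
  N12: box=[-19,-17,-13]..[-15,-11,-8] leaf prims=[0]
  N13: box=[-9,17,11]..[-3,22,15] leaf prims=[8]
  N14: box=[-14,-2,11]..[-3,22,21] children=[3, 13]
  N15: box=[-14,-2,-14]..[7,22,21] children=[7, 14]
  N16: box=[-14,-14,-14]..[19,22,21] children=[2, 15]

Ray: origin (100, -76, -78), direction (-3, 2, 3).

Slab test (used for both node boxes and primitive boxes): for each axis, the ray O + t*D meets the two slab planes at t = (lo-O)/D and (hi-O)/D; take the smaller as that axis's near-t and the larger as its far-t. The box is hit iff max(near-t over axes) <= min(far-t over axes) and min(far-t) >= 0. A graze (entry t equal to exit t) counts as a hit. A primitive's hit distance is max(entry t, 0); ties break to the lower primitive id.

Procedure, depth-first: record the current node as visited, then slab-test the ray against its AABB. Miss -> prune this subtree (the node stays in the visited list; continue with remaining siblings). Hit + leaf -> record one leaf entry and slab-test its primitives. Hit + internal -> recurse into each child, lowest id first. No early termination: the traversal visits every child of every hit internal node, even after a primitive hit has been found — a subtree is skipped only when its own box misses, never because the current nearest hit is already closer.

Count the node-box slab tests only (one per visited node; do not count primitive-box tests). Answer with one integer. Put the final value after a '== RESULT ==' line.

Traverse from the root:
N0 x:[27,119/3] y:[29,49] z:[64/3,33] -> hit [29,33], descend [11, 16]
  N11 x:[82/3,119/3] y:[29,33] z:[65/3,98/3] -> hit [29,98/3], descend [1, 10]
    N1 x:[36,119/3] y:[59/2,65/2] z:[65/3,98/3] -> miss, prune
    N10 x:[82/3,92/3] y:[29,33] z:[29,91/3] -> hit [29,91/3], descend [6, 9]
      N6 x:[82/3,83/3] y:[30,33] z:[29,88/3] -> miss, prune
      N9 x:[29,92/3] y:[29,31] z:[29,91/3] -> hit [29,91/3] leaf, test {P7@t=29}
  N16 x:[27,38] y:[31,49] z:[64/3,33] -> hit [31,33], descend [2, 15]
    N2 x:[27,97/3] y:[31,36] z:[79/3,32] -> hit [31,32], descend [4, 5]
      N4 x:[32,97/3] y:[31,67/2] z:[79/3,83/3] -> miss, prune
      N5 x:[27,83/3] y:[67/2,36] z:[94/3,32] -> miss, prune
    N15 x:[31,38] y:[37,49] z:[64/3,33] -> miss, prune

Visited [0, 11, 1, 10, 6, 9, 16, 2, 4, 5, 15]. Tests: 11 box, 1 leaf. Nearest: P7.

== RESULT ==
11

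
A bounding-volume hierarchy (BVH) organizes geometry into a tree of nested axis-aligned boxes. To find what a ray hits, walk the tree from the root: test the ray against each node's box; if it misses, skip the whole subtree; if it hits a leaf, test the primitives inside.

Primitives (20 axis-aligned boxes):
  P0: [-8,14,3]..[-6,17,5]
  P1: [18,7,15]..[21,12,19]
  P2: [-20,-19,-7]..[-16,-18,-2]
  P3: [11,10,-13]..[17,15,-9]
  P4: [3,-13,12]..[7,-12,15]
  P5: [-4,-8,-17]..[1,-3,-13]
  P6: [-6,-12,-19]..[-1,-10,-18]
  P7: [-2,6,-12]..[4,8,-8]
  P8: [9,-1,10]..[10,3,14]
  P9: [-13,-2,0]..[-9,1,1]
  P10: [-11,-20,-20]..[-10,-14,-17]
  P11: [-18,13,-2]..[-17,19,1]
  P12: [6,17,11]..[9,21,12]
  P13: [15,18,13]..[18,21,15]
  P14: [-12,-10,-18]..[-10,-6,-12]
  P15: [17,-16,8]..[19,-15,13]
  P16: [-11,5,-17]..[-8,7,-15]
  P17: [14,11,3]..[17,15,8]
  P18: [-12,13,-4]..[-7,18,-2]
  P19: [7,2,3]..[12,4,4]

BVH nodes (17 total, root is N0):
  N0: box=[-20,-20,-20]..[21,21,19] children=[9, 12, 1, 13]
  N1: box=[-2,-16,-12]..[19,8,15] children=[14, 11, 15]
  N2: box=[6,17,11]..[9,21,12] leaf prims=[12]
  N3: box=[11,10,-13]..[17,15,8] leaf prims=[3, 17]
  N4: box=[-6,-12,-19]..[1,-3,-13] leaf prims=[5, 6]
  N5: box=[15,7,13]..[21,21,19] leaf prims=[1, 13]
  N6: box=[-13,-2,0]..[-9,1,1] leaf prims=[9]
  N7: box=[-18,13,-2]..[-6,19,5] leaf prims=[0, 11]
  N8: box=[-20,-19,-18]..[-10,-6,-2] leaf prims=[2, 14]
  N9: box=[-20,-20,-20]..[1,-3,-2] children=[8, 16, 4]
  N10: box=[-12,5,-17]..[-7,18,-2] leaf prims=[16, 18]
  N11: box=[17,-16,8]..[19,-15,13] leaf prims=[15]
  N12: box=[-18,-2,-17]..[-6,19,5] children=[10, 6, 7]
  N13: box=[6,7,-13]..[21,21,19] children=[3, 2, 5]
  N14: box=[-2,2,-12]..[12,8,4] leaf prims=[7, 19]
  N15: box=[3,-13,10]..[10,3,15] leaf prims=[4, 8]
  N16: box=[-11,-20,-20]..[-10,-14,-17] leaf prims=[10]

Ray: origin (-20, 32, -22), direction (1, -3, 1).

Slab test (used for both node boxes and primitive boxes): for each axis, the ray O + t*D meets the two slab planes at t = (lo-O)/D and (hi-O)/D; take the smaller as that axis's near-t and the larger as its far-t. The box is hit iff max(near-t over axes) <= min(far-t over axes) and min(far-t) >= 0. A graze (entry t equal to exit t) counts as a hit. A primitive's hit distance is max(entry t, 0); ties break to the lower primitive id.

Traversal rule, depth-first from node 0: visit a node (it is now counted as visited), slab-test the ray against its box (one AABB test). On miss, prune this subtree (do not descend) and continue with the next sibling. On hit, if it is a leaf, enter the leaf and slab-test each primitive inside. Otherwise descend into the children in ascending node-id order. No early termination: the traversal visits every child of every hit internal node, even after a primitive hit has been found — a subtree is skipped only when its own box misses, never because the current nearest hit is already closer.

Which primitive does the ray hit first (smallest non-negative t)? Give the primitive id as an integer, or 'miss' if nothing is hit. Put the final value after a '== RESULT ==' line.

Traverse from the root:
N0 x:[0,41] y:[11/3,52/3] z:[2,41] -> hit [11/3,52/3], descend [1, 9, 12, 13]
  N1 x:[18,39] y:[8,16] z:[10,37] -> miss, prune
  N9 x:[0,21] y:[35/3,52/3] z:[2,20] -> hit [35/3,52/3], descend [4, 8, 16]
    N4 x:[14,21] y:[35/3,44/3] z:[3,9] -> miss, prune
    N8 x:[0,10] y:[38/3,17] z:[4,20] -> miss, prune
    N16 x:[9,10] y:[46/3,52/3] z:[2,5] -> miss, prune
  N12 x:[2,14] y:[13/3,34/3] z:[5,27] -> hit [5,34/3], descend [6, 7, 10]
    N6 x:[7,11] y:[31/3,34/3] z:[22,23] -> miss, prune
    N7 x:[2,14] y:[13/3,19/3] z:[20,27] -> miss, prune
    N10 x:[8,13] y:[14/3,9] z:[5,20] -> hit [8,9] leaf, test {P16(miss), P18(miss)}
  N13 x:[26,41] y:[11/3,25/3] z:[9,41] -> miss, prune

Visited [0, 1, 9, 4, 8, 16, 12, 6, 7, 10, 13]. Tests: 11 box, 1 leaf. Nearest: miss.

== RESULT ==
miss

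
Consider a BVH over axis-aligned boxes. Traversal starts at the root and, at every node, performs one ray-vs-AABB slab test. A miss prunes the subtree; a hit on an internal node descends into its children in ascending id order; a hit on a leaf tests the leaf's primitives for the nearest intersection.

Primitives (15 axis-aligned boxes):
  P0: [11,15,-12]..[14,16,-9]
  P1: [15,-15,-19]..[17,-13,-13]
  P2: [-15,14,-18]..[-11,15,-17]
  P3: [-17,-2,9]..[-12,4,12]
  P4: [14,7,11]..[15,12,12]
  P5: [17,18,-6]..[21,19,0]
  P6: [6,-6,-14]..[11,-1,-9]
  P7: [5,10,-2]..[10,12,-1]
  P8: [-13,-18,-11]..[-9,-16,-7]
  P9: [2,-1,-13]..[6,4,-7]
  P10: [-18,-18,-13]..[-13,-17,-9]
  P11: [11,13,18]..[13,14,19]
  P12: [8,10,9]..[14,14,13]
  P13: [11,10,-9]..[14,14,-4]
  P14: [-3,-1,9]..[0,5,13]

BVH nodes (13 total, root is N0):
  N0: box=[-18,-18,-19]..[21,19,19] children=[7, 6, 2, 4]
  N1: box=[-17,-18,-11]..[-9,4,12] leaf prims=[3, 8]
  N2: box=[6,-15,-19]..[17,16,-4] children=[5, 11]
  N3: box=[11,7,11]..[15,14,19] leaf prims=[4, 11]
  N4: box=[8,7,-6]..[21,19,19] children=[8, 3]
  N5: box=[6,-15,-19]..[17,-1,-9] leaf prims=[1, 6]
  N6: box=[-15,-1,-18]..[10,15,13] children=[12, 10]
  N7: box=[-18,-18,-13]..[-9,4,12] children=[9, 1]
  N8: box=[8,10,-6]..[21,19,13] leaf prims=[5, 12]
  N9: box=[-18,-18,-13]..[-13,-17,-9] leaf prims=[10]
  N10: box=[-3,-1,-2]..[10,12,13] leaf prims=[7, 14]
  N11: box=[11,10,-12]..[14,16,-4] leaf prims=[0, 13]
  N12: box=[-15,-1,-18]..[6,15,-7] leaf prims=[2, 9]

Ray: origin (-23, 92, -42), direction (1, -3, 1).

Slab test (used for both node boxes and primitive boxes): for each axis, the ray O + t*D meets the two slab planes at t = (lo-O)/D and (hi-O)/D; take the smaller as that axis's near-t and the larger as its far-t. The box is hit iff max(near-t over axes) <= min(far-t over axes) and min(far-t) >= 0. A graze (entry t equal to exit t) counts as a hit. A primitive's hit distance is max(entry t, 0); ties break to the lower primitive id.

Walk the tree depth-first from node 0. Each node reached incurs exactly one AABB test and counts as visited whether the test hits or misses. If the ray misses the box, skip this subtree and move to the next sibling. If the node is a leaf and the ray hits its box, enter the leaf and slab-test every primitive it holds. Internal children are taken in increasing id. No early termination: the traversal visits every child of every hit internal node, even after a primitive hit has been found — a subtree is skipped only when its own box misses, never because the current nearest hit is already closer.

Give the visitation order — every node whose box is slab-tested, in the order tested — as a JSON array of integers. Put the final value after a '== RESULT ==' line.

Traverse from the root:
N0 x:[5,44] y:[73/3,110/3] z:[23,61] -> hit [73/3,110/3], descend [2, 4, 6, 7]
  N2 x:[29,40] y:[76/3,107/3] z:[23,38] -> hit [29,107/3], descend [5, 11]
    N5 x:[29,40] y:[31,107/3] z:[23,33] -> hit [31,33] leaf, test {P1(miss), P6@t=31}
    N11 x:[34,37] y:[76/3,82/3] z:[30,38] -> miss, prune
  N4 x:[31,44] y:[73/3,85/3] z:[36,61] -> miss, prune
  N6 x:[8,33] y:[77/3,31] z:[24,55] -> hit [77/3,31], descend [10, 12]
    N10 x:[20,33] y:[80/3,31] z:[40,55] -> miss, prune
    N12 x:[8,29] y:[77/3,31] z:[24,35] -> hit [77/3,29] leaf, test {P2(miss), P9(miss)}
  N7 x:[5,14] y:[88/3,110/3] z:[29,54] -> miss, prune

Summary -> nodes [0, 2, 5, 11, 4, 6, 10, 12, 7]; box-tests=9; leaf-entries=2; first=P6

== RESULT ==
[0, 2, 5, 11, 4, 6, 10, 12, 7]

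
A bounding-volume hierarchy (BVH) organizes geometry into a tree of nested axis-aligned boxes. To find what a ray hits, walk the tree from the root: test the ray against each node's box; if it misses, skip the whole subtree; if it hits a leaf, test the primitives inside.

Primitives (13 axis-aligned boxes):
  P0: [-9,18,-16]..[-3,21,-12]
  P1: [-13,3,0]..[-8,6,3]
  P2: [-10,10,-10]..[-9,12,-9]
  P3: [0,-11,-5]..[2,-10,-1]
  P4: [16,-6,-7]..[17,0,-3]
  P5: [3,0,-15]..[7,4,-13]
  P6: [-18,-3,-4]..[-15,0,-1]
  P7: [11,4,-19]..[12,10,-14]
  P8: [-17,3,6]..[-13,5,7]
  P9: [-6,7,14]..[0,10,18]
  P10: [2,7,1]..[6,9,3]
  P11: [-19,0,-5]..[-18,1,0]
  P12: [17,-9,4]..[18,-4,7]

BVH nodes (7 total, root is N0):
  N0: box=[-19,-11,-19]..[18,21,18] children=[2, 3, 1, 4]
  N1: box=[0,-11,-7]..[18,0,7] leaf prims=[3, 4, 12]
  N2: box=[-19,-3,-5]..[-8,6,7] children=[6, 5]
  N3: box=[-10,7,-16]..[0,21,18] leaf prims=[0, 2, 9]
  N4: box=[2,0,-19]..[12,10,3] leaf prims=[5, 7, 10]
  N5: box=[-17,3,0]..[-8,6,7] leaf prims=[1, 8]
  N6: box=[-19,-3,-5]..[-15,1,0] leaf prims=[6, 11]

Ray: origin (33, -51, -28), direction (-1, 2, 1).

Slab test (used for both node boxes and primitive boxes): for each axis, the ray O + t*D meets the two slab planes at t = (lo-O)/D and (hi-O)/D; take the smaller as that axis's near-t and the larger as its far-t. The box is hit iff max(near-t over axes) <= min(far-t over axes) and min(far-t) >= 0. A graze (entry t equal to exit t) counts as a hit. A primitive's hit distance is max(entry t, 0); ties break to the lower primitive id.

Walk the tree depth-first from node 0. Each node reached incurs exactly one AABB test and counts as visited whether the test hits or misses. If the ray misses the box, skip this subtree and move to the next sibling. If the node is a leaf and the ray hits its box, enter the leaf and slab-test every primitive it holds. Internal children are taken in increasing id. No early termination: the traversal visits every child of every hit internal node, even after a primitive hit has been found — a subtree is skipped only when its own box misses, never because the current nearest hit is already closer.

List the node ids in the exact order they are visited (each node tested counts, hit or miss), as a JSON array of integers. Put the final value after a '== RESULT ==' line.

Trace the traversal:
N0 x:[15,52] y:[20,36] z:[9,46] -> hit [20,36], descend [1, 2, 3, 4]
  N1 x:[15,33] y:[20,51/2] z:[21,35] -> hit [21,51/2] leaf, test {P3(miss), P4(miss), P12(miss)}
  N2 x:[41,52] y:[24,57/2] z:[23,35] -> miss, prune
  N3 x:[33,43] y:[29,36] z:[12,46] -> hit [33,36] leaf, test {P0(miss), P2(miss), P9(miss)}
  N4 x:[21,31] y:[51/2,61/2] z:[9,31] -> hit [51/2,61/2] leaf, test {P5(miss), P7(miss), P10@t=29}

5 AABB tests over nodes [0, 1, 2, 3, 4]; 3 leaves entered; closest P10.

== RESULT ==
[0, 1, 2, 3, 4]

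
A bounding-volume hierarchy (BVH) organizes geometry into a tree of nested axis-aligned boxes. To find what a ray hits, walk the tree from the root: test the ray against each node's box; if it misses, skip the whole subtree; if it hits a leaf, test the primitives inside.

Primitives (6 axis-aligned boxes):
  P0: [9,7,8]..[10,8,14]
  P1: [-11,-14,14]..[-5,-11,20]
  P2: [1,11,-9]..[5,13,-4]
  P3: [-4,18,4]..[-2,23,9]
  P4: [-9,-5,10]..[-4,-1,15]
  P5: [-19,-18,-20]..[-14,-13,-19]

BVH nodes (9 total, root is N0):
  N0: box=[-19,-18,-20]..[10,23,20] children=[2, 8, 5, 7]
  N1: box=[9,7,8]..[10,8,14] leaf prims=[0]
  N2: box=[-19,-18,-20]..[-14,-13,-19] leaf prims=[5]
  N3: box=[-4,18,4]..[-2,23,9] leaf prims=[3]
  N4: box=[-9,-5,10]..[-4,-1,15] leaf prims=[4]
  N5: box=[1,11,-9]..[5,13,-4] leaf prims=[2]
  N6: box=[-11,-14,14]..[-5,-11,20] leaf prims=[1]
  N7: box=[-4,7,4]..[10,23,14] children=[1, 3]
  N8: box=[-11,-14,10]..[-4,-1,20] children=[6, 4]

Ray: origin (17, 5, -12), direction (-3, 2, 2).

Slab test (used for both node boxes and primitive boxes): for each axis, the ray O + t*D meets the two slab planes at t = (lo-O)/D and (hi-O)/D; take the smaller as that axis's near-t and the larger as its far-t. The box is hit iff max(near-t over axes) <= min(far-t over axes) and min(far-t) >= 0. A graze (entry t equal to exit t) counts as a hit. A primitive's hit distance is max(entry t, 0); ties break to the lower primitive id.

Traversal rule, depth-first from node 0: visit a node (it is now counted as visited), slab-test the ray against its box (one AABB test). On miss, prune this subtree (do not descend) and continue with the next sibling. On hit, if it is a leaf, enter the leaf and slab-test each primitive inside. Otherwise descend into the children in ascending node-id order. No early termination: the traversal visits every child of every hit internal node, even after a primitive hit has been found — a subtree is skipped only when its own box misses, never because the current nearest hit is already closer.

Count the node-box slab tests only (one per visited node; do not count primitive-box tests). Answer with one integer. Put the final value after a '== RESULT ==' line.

Trace the traversal:
N0 x:[7/3,12] y:[-23/2,9] z:[-4,16] -> hit [7/3,9], descend [2, 5, 7, 8]
  N2 x:[31/3,12] y:[-23/2,-9] z:[-4,-7/2] -> miss, prune
  N5 x:[4,16/3] y:[3,4] z:[3/2,4] -> hit [4,4] leaf, test {P2@t=4}
  N7 x:[7/3,7] y:[1,9] z:[8,13] -> miss, prune
  N8 x:[7,28/3] y:[-19/2,-3] z:[11,16] -> miss, prune

order=[0, 2, 5, 7, 8]  |boxes|=5  |leaves|=1  hit=P2

== RESULT ==
5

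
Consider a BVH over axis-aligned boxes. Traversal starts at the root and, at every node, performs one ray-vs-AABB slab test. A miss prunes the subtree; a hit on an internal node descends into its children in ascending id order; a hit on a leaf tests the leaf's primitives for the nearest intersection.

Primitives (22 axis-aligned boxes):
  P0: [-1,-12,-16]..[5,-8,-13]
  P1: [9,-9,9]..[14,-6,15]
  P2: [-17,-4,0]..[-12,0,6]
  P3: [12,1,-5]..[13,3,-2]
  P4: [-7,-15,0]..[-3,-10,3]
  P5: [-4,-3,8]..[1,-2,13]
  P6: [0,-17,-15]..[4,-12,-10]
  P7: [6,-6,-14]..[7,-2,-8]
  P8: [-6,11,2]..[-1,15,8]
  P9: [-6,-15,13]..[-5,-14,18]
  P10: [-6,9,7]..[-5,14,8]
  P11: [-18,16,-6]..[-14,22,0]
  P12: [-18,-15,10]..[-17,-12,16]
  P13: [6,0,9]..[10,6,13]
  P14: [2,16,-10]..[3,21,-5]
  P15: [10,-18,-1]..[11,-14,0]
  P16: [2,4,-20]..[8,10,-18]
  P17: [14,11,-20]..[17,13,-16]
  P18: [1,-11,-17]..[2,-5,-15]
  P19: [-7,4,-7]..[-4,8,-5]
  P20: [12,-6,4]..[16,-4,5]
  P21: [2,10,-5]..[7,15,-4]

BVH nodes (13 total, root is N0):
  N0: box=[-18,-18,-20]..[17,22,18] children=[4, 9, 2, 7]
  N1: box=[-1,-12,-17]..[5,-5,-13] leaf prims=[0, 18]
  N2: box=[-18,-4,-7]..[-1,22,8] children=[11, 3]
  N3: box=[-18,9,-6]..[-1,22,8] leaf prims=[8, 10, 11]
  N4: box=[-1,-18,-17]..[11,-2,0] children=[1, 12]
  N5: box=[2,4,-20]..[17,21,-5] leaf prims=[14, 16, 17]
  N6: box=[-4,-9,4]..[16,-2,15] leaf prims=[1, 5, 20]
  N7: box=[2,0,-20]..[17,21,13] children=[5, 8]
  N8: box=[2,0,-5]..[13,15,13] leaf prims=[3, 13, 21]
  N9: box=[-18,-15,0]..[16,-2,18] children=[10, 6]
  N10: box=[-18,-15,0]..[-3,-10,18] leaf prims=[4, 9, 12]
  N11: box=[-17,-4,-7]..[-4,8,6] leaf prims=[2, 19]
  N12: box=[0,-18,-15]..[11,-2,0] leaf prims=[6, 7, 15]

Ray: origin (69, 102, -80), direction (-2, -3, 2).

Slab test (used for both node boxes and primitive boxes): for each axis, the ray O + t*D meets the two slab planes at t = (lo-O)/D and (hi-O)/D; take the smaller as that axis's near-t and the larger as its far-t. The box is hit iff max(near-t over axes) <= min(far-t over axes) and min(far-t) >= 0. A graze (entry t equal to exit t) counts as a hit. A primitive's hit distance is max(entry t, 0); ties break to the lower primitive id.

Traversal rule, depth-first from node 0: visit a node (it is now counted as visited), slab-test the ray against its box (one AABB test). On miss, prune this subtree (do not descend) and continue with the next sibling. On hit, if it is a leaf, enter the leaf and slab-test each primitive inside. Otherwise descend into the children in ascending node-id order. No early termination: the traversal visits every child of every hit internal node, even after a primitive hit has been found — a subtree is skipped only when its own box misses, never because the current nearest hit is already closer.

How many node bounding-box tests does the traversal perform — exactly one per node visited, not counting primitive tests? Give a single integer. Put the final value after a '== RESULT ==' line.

Trace the traversal:
N0 x:[26,87/2] y:[80/3,40] z:[30,49] -> hit [30,40], descend [2, 4, 7, 9]
  N2 x:[35,87/2] y:[80/3,106/3] z:[73/2,44] -> miss, prune
  N4 x:[29,35] y:[104/3,40] z:[63/2,40] -> hit [104/3,35], descend [1, 12]
    N1 x:[32,35] y:[107/3,38] z:[63/2,67/2] -> miss, prune
    N12 x:[29,69/2] y:[104/3,40] z:[65/2,40] -> miss, prune
  N7 x:[26,67/2] y:[27,34] z:[30,93/2] -> hit [30,67/2], descend [5, 8]
    N5 x:[26,67/2] y:[27,98/3] z:[30,75/2] -> hit [30,98/3] leaf, test {P14(miss), P16@t=92/3, P17(miss)}
    N8 x:[28,67/2] y:[29,34] z:[75/2,93/2] -> miss, prune
  N9 x:[53/2,87/2] y:[104/3,39] z:[40,49] -> miss, prune

Summary -> nodes [0, 2, 4, 1, 12, 7, 5, 8, 9]; box-tests=9; leaf-entries=1; first=P16

== RESULT ==
9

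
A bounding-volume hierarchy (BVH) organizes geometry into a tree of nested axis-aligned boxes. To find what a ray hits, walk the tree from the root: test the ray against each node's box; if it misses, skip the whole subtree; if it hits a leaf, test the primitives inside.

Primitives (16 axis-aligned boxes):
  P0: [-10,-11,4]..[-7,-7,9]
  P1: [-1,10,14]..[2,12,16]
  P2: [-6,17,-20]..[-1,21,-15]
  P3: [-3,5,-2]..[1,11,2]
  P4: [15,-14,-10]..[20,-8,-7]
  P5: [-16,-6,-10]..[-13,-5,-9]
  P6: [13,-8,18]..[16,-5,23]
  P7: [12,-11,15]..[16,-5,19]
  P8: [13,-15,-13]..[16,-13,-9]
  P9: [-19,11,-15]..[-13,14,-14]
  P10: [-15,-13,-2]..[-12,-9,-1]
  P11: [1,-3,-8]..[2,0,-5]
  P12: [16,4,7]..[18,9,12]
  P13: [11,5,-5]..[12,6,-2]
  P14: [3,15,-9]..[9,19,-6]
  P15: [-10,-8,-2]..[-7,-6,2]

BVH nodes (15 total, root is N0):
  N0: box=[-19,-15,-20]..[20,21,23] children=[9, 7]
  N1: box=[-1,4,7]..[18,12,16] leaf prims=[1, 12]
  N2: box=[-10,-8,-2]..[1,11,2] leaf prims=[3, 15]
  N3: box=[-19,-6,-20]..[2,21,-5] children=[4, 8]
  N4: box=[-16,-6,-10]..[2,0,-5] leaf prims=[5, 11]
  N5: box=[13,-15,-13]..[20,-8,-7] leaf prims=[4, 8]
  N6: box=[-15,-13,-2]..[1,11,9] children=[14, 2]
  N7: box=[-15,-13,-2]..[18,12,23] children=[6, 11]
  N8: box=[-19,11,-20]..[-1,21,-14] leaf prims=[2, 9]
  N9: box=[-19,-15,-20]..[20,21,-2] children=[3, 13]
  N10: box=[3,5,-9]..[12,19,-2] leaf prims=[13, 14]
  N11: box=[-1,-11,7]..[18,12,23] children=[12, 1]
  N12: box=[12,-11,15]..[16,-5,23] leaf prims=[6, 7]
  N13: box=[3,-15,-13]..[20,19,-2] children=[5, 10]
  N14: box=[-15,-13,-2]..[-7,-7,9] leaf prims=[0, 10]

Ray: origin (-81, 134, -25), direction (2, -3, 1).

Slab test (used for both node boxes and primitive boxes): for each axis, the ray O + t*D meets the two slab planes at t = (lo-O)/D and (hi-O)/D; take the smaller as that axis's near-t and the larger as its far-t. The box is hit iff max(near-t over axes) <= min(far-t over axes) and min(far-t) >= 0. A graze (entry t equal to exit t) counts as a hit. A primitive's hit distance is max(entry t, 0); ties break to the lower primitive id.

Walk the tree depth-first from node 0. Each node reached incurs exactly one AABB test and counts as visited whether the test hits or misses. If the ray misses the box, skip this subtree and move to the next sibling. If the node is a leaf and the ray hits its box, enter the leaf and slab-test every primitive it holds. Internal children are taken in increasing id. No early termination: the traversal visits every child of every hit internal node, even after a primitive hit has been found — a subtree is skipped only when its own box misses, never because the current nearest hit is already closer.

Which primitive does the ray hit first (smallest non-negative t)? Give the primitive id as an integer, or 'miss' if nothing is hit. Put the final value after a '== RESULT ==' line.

Traverse from the root:
N0 x:[31,101/2] y:[113/3,149/3] z:[5,48] -> hit [113/3,48], descend [7, 9]
  N7 x:[33,99/2] y:[122/3,49] z:[23,48] -> hit [122/3,48], descend [6, 11]
    N6 x:[33,41] y:[41,49] z:[23,34] -> miss, prune
    N11 x:[40,99/2] y:[122/3,145/3] z:[32,48] -> hit [122/3,48], descend [1, 12]
      N1 x:[40,99/2] y:[122/3,130/3] z:[32,41] -> hit [122/3,41] leaf, test {P1@t=122/3, P12(miss)}
      N12 x:[93/2,97/2] y:[139/3,145/3] z:[40,48] -> hit [93/2,48] leaf, test {P6@t=47, P7(miss)}
  N9 x:[31,101/2] y:[113/3,149/3] z:[5,23] -> miss, prune

7 AABB tests over nodes [0, 7, 6, 11, 1, 12, 9]; 2 leaves entered; closest P1.

== RESULT ==
1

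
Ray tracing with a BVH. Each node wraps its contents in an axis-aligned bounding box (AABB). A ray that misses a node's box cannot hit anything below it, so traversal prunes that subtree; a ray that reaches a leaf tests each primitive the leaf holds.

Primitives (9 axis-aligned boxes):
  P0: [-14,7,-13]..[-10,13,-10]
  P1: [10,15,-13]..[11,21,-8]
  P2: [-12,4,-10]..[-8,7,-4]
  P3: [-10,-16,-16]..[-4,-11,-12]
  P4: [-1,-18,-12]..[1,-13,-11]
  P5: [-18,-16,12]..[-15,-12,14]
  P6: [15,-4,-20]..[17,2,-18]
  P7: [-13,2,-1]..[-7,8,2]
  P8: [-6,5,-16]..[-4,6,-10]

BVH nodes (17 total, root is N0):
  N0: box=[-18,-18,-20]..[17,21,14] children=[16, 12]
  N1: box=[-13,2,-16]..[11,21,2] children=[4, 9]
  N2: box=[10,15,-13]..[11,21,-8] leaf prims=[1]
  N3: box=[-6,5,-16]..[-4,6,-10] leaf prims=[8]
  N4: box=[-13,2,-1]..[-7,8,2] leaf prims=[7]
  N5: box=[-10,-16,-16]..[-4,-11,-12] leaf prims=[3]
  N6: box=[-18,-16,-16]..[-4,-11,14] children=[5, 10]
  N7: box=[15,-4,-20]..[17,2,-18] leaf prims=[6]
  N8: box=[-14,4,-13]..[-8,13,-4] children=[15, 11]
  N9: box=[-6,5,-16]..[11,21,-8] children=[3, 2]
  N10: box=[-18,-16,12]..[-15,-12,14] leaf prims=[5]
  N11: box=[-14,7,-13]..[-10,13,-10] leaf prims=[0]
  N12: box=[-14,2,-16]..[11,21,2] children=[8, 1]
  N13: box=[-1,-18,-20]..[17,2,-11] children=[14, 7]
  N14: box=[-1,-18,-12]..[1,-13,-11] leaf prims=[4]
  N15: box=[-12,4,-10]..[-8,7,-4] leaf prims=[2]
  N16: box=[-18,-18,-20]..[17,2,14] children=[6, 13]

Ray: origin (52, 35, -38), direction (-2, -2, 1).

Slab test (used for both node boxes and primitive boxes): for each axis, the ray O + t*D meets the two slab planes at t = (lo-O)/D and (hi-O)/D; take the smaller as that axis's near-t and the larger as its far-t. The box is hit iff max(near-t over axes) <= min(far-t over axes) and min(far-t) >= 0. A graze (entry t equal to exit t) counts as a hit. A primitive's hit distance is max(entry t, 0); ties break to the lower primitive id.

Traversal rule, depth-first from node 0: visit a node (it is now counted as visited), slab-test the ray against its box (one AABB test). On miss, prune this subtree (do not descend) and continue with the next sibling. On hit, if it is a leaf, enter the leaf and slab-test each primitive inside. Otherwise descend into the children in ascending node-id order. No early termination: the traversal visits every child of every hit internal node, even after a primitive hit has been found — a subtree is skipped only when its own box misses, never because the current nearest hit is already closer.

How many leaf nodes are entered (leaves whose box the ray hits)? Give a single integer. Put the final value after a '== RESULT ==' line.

Traverse from the root:
N0 x:[35/2,35] y:[7,53/2] z:[18,52] -> hit [18,53/2], descend [12, 16]
  N12 x:[41/2,33] y:[7,33/2] z:[22,40] -> miss, prune
  N16 x:[35/2,35] y:[33/2,53/2] z:[18,52] -> hit [18,53/2], descend [6, 13]
    N6 x:[28,35] y:[23,51/2] z:[22,52] -> miss, prune
    N13 x:[35/2,53/2] y:[33/2,53/2] z:[18,27] -> hit [18,53/2], descend [7, 14]
      N7 x:[35/2,37/2] y:[33/2,39/2] z:[18,20] -> hit [18,37/2] leaf, test {P6@t=18}
      N14 x:[51/2,53/2] y:[24,53/2] z:[26,27] -> hit [26,53/2] leaf, test {P4@t=26}

7 AABB tests over nodes [0, 12, 16, 6, 13, 7, 14]; 2 leaves entered; closest P6.

== RESULT ==
2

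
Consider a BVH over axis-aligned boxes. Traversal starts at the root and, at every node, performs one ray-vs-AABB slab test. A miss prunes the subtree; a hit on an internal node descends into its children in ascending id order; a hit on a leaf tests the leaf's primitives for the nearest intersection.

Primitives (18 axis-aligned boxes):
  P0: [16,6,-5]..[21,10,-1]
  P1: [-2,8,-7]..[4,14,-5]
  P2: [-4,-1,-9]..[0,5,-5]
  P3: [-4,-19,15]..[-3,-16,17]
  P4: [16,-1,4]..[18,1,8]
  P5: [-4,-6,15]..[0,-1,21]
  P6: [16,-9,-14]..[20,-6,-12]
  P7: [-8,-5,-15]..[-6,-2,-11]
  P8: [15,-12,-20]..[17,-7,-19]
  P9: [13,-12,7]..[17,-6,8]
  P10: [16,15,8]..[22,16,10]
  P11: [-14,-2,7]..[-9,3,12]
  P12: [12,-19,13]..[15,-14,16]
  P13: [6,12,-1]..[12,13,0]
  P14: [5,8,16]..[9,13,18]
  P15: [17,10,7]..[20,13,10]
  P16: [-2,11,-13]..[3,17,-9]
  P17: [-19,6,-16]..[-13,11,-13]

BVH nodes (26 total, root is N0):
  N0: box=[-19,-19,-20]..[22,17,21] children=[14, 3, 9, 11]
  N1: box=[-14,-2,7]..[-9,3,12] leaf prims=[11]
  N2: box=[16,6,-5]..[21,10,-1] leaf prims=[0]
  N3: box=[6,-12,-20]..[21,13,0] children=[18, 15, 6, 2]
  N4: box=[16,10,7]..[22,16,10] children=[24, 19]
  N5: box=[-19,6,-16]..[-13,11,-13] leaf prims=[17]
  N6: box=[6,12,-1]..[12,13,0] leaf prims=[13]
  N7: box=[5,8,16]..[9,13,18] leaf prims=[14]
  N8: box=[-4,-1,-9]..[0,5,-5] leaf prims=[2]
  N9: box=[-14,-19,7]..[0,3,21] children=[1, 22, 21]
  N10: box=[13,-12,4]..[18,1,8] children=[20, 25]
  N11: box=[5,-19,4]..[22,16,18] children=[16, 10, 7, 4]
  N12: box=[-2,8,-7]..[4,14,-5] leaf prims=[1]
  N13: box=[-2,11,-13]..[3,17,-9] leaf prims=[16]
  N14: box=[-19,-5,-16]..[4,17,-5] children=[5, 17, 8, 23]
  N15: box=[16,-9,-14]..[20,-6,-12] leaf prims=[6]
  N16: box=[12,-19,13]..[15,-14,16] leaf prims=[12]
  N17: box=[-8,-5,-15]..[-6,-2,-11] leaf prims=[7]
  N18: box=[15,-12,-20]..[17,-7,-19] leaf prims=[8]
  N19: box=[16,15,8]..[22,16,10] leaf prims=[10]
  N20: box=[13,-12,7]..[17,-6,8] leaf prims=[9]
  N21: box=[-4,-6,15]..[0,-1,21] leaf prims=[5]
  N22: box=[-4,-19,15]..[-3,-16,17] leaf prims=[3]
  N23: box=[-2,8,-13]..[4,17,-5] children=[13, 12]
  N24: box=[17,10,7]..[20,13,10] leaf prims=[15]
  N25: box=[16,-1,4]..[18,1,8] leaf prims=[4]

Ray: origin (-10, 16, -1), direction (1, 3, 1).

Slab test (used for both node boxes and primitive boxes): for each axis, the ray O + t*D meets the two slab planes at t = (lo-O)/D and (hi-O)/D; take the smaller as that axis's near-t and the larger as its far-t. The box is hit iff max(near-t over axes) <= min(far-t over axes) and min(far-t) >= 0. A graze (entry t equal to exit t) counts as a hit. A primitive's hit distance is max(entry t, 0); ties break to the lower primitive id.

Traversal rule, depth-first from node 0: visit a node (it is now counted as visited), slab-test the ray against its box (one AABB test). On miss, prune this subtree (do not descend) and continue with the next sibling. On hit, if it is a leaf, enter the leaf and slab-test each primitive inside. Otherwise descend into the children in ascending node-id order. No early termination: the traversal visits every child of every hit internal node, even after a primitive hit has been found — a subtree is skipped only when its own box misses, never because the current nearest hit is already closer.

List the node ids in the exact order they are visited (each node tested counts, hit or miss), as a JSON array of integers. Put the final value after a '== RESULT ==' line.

Trace the traversal:
N0 x:[-9,32] y:[-35/3,1/3] z:[-19,22] -> hit [-9,1/3], descend [3, 9, 11, 14]
  N3 x:[16,31] y:[-28/3,-1] z:[-19,1] -> miss, prune
  N9 x:[-4,10] y:[-35/3,-13/3] z:[8,22] -> miss, prune
  N11 x:[15,32] y:[-35/3,0] z:[5,19] -> miss, prune
  N14 x:[-9,14] y:[-7,1/3] z:[-15,-4] -> miss, prune

Visited [0, 3, 9, 11, 14]. Tests: 5 box, 0 leaf. Nearest: miss.

== RESULT ==
[0, 3, 9, 11, 14]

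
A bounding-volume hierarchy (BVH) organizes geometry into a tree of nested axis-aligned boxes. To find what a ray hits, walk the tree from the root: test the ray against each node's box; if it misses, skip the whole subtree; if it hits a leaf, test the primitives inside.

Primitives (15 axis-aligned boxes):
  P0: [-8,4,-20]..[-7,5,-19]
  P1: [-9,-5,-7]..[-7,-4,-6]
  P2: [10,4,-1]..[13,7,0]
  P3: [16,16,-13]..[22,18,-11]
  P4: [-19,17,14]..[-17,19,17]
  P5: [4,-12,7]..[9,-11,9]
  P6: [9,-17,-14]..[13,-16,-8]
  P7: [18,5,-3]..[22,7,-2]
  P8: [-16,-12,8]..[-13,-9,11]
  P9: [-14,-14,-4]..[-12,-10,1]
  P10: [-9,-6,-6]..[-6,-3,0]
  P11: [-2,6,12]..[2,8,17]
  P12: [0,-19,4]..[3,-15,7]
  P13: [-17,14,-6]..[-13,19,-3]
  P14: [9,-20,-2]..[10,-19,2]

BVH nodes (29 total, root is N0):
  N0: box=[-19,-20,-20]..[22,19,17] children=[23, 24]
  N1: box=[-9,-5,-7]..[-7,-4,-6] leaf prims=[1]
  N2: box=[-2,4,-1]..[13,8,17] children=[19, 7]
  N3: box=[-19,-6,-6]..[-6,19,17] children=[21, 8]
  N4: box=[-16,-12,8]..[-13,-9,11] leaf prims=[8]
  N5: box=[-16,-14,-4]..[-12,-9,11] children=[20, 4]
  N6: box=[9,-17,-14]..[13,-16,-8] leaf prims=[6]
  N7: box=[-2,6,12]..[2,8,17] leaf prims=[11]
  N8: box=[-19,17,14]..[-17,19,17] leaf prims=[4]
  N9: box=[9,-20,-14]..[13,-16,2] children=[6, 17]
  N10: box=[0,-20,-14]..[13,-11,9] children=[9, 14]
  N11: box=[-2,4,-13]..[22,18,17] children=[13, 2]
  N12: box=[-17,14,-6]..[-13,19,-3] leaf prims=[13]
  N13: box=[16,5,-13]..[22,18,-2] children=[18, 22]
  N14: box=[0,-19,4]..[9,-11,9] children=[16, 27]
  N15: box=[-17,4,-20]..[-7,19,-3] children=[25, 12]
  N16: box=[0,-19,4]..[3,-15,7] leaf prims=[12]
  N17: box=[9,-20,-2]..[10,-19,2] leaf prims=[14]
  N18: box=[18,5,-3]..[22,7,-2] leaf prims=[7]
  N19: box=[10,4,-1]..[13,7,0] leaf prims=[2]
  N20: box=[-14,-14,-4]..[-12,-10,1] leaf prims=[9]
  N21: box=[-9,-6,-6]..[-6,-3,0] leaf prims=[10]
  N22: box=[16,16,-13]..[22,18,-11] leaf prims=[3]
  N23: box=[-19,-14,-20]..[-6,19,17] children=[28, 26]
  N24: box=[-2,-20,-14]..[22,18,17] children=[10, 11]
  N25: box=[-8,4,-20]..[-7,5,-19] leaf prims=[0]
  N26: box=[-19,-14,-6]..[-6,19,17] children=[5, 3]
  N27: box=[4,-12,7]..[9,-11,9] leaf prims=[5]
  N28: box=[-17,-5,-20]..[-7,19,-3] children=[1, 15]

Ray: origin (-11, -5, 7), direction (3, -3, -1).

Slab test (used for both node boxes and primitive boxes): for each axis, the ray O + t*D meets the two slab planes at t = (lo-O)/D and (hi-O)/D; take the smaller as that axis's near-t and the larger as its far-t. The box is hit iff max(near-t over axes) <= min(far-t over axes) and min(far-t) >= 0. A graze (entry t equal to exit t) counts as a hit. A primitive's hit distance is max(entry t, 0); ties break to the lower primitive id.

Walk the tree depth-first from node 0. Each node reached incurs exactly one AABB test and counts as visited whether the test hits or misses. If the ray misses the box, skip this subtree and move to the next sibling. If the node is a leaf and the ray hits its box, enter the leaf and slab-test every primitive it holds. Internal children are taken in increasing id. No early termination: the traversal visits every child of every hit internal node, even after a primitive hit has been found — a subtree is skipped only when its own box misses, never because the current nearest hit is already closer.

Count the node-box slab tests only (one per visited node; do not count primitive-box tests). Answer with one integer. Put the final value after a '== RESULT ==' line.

Walk:
N0 x:[-8/3,11] y:[-8,5] z:[-10,27] -> hit [-8/3,5], descend [23, 24]
  N23 x:[-8/3,5/3] y:[-8,3] z:[-10,27] -> hit [-8/3,5/3], descend [26, 28]
    N26 x:[-8/3,5/3] y:[-8,3] z:[-10,13] -> hit [-8/3,5/3], descend [3, 5]
      N3 x:[-8/3,5/3] y:[-8,1/3] z:[-10,13] -> hit [-8/3,1/3], descend [8, 21]
        N8 x:[-8/3,-2] y:[-8,-22/3] z:[-10,-7] -> miss, prune
        N21 x:[2/3,5/3] y:[-2/3,1/3] z:[7,13] -> miss, prune
      N5 x:[-5/3,-1/3] y:[4/3,3] z:[-4,11] -> miss, prune
    N28 x:[-2,4/3] y:[-8,0] z:[10,27] -> miss, prune
  N24 x:[3,11] y:[-23/3,5] z:[-10,21] -> hit [3,5], descend [10, 11]
    N10 x:[11/3,8] y:[2,5] z:[-2,21] -> hit [11/3,5], descend [9, 14]
      N9 x:[20/3,8] y:[11/3,5] z:[5,21] -> miss, prune
      N14 x:[11/3,20/3] y:[2,14/3] z:[-2,3] -> miss, prune
    N11 x:[3,11] y:[-23/3,-3] z:[-10,20] -> miss, prune

Visited [0, 23, 26, 3, 8, 21, 5, 28, 24, 10, 9, 14, 11]. Tests: 13 box, 0 leaf. Nearest: miss.

== RESULT ==
13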